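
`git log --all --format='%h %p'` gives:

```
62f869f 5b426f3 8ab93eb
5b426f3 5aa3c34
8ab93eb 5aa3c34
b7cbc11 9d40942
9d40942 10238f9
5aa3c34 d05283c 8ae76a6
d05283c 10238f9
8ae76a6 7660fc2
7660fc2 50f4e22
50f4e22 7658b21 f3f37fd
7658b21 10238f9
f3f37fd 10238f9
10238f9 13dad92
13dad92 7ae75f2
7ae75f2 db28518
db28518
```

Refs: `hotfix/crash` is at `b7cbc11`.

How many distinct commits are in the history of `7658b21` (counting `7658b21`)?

Walking parent pointers from 7658b21: reachable set = {10238f9, 13dad92, 7658b21, 7ae75f2, db28518}.
That is 5 commits.

5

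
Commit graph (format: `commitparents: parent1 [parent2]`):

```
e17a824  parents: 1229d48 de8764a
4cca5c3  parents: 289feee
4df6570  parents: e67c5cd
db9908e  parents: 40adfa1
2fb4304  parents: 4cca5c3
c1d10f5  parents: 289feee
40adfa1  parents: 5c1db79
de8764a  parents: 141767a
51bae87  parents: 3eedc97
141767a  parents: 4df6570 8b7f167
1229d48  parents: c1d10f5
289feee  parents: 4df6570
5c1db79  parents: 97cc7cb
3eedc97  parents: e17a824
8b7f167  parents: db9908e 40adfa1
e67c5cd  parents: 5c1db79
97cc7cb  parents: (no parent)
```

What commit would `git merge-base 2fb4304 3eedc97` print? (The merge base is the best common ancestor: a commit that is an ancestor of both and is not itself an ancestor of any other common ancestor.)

Ancestors of 2fb4304: {289feee, 2fb4304, 4cca5c3, 4df6570, 5c1db79, 97cc7cb, e67c5cd}.
Ancestors of 3eedc97: {1229d48, 141767a, 289feee, 3eedc97, 40adfa1, 4df6570, 5c1db79, 8b7f167, 97cc7cb, c1d10f5, db9908e, de8764a, e17a824, e67c5cd}.
Common ancestors: {289feee, 4df6570, 5c1db79, 97cc7cb, e67c5cd}.
Among these, 289feee is not an ancestor of any other common ancestor — it is the merge base.

289feee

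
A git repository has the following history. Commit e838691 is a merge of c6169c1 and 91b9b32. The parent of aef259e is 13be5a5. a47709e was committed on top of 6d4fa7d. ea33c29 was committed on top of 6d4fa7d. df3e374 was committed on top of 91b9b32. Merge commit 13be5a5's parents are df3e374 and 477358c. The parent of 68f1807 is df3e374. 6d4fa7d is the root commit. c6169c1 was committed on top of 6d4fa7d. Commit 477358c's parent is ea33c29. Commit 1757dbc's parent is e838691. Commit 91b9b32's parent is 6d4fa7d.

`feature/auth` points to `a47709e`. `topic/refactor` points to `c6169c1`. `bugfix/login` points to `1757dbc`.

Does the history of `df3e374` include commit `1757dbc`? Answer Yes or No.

No

Ancestors of df3e374: {6d4fa7d, 91b9b32, df3e374}.
1757dbc is not in that set, so it is not an ancestor of df3e374.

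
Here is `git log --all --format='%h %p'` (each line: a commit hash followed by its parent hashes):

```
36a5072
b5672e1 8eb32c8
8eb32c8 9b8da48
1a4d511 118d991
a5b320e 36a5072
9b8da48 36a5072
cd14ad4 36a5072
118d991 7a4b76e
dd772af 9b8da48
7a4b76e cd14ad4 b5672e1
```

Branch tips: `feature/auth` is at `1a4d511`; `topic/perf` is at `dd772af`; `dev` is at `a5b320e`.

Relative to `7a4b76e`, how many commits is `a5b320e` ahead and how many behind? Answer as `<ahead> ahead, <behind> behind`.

1 ahead, 5 behind

Reachable from a5b320e: {36a5072, a5b320e}.
Reachable from 7a4b76e: {36a5072, 7a4b76e, 8eb32c8, 9b8da48, b5672e1, cd14ad4}.
Only in a5b320e's history (ahead): {a5b320e} — 1.
Only in 7a4b76e's history (behind): {7a4b76e, 8eb32c8, 9b8da48, b5672e1, cd14ad4} — 5.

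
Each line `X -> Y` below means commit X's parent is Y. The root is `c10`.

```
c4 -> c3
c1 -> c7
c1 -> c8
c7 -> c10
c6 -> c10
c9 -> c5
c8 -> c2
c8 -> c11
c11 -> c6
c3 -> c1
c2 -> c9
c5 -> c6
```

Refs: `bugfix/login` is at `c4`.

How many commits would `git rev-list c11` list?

Walking parent pointers from c11: reachable set = {c10, c11, c6}.
That is 3 commits.

3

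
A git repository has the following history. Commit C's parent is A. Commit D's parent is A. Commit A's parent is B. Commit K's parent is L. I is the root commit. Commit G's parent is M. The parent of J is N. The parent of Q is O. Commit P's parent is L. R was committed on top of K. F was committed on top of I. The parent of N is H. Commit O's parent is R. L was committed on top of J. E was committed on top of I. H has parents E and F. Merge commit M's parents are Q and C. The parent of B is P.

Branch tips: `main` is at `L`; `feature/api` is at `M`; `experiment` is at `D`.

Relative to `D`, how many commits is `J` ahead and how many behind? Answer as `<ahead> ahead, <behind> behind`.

Reachable from J: {E, F, H, I, J, N}.
Reachable from D: {A, B, D, E, F, H, I, J, L, N, P}.
Only in J's history (ahead): {} — 0.
Only in D's history (behind): {A, B, D, L, P} — 5.

0 ahead, 5 behind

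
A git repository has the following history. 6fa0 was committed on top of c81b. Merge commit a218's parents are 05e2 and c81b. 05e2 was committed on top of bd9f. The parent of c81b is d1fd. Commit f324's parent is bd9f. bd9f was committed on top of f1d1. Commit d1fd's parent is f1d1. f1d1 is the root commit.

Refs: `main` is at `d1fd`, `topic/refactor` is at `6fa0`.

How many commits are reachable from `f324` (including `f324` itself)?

3

Walking parent pointers from f324: reachable set = {bd9f, f1d1, f324}.
That is 3 commits.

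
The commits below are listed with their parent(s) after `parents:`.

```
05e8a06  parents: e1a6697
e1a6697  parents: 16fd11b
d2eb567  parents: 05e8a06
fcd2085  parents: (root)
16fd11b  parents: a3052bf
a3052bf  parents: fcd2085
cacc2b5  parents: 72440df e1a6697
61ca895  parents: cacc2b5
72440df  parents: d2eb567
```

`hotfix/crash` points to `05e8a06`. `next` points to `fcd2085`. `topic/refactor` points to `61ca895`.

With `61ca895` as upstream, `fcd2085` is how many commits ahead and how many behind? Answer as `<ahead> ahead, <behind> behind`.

Reachable from fcd2085: {fcd2085}.
Reachable from 61ca895: {05e8a06, 16fd11b, 61ca895, 72440df, a3052bf, cacc2b5, d2eb567, e1a6697, fcd2085}.
Only in fcd2085's history (ahead): {} — 0.
Only in 61ca895's history (behind): {05e8a06, 16fd11b, 61ca895, 72440df, a3052bf, cacc2b5, d2eb567, e1a6697} — 8.

0 ahead, 8 behind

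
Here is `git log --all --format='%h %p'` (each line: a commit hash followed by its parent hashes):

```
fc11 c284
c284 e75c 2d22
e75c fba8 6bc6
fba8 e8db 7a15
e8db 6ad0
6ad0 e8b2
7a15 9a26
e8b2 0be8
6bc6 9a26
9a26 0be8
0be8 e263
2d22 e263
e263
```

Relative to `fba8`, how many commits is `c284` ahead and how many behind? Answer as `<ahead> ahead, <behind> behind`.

4 ahead, 0 behind

Reachable from c284: {0be8, 2d22, 6ad0, 6bc6, 7a15, 9a26, c284, e263, e75c, e8b2, e8db, fba8}.
Reachable from fba8: {0be8, 6ad0, 7a15, 9a26, e263, e8b2, e8db, fba8}.
Only in c284's history (ahead): {2d22, 6bc6, c284, e75c} — 4.
Only in fba8's history (behind): {} — 0.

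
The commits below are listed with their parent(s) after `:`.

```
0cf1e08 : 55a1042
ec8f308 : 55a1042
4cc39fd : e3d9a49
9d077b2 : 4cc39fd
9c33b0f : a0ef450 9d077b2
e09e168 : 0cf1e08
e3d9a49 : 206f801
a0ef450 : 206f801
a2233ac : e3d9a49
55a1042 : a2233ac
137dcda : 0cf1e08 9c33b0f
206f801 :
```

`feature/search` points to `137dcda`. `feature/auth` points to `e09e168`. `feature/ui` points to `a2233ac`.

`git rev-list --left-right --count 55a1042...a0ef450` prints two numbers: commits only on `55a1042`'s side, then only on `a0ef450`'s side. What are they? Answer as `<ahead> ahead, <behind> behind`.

Reachable from 55a1042: {206f801, 55a1042, a2233ac, e3d9a49}.
Reachable from a0ef450: {206f801, a0ef450}.
Only in 55a1042's history (ahead): {55a1042, a2233ac, e3d9a49} — 3.
Only in a0ef450's history (behind): {a0ef450} — 1.

3 ahead, 1 behind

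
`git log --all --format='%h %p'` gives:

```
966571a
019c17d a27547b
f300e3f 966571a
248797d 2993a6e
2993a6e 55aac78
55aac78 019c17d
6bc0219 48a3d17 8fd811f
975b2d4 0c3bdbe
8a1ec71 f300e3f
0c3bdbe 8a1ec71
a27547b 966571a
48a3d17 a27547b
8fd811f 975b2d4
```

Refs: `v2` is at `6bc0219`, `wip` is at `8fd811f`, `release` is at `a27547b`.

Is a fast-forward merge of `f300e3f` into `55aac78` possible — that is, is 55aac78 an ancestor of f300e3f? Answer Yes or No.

A fast-forward from 55aac78 to f300e3f is possible iff 55aac78 is an ancestor of f300e3f.
Ancestors of f300e3f: {966571a, f300e3f}.
55aac78 is not among them, so fast-forward is not possible.

No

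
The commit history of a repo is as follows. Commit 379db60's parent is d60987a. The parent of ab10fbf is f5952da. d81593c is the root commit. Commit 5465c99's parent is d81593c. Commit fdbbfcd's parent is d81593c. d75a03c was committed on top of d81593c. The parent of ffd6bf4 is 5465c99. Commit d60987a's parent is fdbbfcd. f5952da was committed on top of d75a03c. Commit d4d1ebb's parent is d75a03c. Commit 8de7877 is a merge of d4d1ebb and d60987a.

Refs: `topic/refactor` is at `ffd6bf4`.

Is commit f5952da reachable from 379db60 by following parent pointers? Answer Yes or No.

Ancestors of 379db60: {379db60, d60987a, d81593c, fdbbfcd}.
f5952da is not in that set, so it is not an ancestor of 379db60.

No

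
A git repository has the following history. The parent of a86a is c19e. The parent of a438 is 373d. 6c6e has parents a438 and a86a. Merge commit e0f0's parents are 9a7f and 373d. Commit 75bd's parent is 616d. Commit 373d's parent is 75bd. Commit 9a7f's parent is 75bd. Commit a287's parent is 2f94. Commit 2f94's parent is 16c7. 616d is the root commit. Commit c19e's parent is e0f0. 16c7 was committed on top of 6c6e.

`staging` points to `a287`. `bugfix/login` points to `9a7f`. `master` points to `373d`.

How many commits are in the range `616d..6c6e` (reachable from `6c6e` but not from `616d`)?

8

Reachable from 6c6e: {373d, 616d, 6c6e, 75bd, 9a7f, a438, a86a, c19e, e0f0}.
Reachable from 616d: {616d}.
In 6c6e's history but not 616d's: {373d, 6c6e, 75bd, 9a7f, a438, a86a, c19e, e0f0} — 8 commits.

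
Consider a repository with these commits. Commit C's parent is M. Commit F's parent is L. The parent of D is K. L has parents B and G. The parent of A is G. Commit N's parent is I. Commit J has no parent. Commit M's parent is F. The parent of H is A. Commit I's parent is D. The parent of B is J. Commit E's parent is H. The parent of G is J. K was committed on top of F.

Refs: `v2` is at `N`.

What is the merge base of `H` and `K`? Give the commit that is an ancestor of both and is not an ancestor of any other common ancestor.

G

Ancestors of H: {A, G, H, J}.
Ancestors of K: {B, F, G, J, K, L}.
Common ancestors: {G, J}.
Among these, G is not an ancestor of any other common ancestor — it is the merge base.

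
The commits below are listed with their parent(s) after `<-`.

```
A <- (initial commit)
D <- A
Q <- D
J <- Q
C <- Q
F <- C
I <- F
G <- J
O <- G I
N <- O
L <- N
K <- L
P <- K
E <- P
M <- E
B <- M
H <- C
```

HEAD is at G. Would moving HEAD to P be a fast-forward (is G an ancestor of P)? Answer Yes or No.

A fast-forward from G to P is possible iff G is an ancestor of P.
Ancestors of P: {A, C, D, F, G, I, J, K, L, N, O, P, Q}.
G is among them, so fast-forward is possible.

Yes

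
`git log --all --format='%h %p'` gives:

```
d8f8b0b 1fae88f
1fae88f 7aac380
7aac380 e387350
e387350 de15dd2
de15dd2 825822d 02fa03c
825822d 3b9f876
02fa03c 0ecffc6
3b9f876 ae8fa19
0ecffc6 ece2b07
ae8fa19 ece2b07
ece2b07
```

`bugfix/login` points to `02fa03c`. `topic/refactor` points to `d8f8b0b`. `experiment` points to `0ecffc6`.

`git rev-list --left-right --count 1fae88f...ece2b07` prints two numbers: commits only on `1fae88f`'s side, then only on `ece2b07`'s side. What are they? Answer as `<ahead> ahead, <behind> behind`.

Reachable from 1fae88f: {02fa03c, 0ecffc6, 1fae88f, 3b9f876, 7aac380, 825822d, ae8fa19, de15dd2, e387350, ece2b07}.
Reachable from ece2b07: {ece2b07}.
Only in 1fae88f's history (ahead): {02fa03c, 0ecffc6, 1fae88f, 3b9f876, 7aac380, 825822d, ae8fa19, de15dd2, e387350} — 9.
Only in ece2b07's history (behind): {} — 0.

9 ahead, 0 behind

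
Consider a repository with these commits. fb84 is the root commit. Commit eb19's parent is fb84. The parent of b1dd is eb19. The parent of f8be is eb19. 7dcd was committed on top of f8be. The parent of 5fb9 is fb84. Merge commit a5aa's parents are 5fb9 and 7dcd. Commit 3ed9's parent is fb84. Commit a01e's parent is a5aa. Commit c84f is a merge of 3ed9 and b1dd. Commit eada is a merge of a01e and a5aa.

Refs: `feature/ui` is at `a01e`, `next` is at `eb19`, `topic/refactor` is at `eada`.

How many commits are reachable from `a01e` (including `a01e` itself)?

Walking parent pointers from a01e: reachable set = {5fb9, 7dcd, a01e, a5aa, eb19, f8be, fb84}.
That is 7 commits.

7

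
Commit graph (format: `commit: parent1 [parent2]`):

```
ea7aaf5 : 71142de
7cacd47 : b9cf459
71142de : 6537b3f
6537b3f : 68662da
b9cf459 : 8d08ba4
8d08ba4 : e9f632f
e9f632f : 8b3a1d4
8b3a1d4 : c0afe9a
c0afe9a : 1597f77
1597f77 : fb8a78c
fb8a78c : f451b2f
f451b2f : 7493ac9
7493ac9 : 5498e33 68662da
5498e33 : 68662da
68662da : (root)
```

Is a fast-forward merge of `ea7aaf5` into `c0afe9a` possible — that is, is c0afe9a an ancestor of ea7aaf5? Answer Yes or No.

A fast-forward from c0afe9a to ea7aaf5 is possible iff c0afe9a is an ancestor of ea7aaf5.
Ancestors of ea7aaf5: {6537b3f, 68662da, 71142de, ea7aaf5}.
c0afe9a is not among them, so fast-forward is not possible.

No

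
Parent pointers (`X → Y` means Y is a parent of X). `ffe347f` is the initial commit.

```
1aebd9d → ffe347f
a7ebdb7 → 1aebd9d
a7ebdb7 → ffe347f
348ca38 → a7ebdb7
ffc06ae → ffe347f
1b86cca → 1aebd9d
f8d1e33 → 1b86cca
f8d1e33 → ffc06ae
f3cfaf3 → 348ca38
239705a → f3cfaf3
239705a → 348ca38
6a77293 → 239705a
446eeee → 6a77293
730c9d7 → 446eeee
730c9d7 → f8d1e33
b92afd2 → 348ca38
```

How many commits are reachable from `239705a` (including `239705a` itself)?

Walking parent pointers from 239705a: reachable set = {1aebd9d, 239705a, 348ca38, a7ebdb7, f3cfaf3, ffe347f}.
That is 6 commits.

6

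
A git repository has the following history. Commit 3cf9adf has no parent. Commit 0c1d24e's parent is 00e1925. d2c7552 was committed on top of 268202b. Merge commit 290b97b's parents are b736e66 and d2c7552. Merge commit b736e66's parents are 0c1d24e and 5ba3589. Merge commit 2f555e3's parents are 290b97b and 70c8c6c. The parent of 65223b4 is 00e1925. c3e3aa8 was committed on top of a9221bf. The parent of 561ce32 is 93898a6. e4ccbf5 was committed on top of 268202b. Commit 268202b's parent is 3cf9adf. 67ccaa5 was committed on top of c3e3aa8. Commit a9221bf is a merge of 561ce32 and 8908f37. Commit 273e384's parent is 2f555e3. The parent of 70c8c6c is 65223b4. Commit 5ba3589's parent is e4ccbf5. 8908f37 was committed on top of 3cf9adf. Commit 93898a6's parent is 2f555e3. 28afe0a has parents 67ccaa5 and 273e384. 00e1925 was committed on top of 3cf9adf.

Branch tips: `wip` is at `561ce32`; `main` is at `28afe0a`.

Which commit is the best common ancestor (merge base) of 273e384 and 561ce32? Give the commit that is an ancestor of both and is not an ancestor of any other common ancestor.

2f555e3

Ancestors of 273e384: {00e1925, 0c1d24e, 268202b, 273e384, 290b97b, 2f555e3, 3cf9adf, 5ba3589, 65223b4, 70c8c6c, b736e66, d2c7552, e4ccbf5}.
Ancestors of 561ce32: {00e1925, 0c1d24e, 268202b, 290b97b, 2f555e3, 3cf9adf, 561ce32, 5ba3589, 65223b4, 70c8c6c, 93898a6, b736e66, d2c7552, e4ccbf5}.
Common ancestors: {00e1925, 0c1d24e, 268202b, 290b97b, 2f555e3, 3cf9adf, 5ba3589, 65223b4, 70c8c6c, b736e66, d2c7552, e4ccbf5}.
Among these, 2f555e3 is not an ancestor of any other common ancestor — it is the merge base.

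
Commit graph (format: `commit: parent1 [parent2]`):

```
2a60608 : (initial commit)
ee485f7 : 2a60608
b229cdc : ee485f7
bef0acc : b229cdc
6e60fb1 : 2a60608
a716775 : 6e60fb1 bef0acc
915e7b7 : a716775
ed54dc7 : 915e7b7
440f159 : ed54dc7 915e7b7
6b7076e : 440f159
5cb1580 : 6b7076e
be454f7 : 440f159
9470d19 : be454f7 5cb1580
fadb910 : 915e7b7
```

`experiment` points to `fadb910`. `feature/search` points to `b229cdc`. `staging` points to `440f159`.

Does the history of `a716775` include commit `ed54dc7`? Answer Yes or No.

No

Ancestors of a716775: {2a60608, 6e60fb1, a716775, b229cdc, bef0acc, ee485f7}.
ed54dc7 is not in that set, so it is not an ancestor of a716775.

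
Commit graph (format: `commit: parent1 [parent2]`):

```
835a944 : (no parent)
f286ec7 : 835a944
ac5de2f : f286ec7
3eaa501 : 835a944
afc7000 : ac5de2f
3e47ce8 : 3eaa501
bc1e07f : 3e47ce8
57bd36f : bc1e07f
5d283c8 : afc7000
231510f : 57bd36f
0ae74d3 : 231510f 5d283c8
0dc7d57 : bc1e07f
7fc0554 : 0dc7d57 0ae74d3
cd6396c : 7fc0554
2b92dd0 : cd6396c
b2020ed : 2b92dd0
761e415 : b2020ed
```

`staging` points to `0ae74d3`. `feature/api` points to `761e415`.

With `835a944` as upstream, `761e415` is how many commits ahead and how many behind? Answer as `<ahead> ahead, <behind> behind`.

Reachable from 761e415: {0ae74d3, 0dc7d57, 231510f, 2b92dd0, 3e47ce8, 3eaa501, 57bd36f, 5d283c8, 761e415, 7fc0554, 835a944, ac5de2f, afc7000, b2020ed, bc1e07f, cd6396c, f286ec7}.
Reachable from 835a944: {835a944}.
Only in 761e415's history (ahead): {0ae74d3, 0dc7d57, 231510f, 2b92dd0, 3e47ce8, 3eaa501, 57bd36f, 5d283c8, 761e415, 7fc0554, ac5de2f, afc7000, b2020ed, bc1e07f, cd6396c, f286ec7} — 16.
Only in 835a944's history (behind): {} — 0.

16 ahead, 0 behind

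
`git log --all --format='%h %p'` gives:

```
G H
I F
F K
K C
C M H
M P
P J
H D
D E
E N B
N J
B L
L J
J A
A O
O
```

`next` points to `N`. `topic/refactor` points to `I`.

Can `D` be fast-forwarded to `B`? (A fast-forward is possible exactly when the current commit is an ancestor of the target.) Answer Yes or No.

A fast-forward from D to B is possible iff D is an ancestor of B.
Ancestors of B: {A, B, J, L, O}.
D is not among them, so fast-forward is not possible.

No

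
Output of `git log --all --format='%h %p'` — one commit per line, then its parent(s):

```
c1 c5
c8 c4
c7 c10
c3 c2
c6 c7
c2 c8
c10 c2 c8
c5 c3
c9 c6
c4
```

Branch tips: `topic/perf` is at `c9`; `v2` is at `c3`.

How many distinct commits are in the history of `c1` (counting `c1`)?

6

Walking parent pointers from c1: reachable set = {c1, c2, c3, c4, c5, c8}.
That is 6 commits.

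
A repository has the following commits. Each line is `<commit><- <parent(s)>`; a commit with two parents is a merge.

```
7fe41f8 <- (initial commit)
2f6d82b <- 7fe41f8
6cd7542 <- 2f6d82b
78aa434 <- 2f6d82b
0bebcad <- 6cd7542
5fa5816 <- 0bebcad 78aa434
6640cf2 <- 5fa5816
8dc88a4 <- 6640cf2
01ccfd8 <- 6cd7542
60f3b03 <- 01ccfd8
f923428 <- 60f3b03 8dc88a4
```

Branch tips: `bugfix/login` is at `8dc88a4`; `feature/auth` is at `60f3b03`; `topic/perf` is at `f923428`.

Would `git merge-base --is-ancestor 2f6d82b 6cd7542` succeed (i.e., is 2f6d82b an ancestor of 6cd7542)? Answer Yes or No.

Ancestors of 6cd7542 (commits reachable by following parents): {2f6d82b, 6cd7542, 7fe41f8}.
2f6d82b is in that set, so it is an ancestor of 6cd7542.

Yes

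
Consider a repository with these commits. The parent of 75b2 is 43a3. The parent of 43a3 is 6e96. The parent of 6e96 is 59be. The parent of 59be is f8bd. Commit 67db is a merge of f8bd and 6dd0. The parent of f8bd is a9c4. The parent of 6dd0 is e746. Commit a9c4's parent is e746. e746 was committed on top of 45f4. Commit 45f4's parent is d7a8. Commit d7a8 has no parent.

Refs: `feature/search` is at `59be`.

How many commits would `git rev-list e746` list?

3

Walking parent pointers from e746: reachable set = {45f4, d7a8, e746}.
That is 3 commits.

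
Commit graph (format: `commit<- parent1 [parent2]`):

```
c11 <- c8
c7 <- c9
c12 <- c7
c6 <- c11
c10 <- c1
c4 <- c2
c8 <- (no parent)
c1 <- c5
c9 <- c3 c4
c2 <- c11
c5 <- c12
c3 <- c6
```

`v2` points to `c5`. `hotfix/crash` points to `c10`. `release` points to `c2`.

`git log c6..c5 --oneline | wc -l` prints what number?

7

Reachable from c5: {c11, c12, c2, c3, c4, c5, c6, c7, c8, c9}.
Reachable from c6: {c11, c6, c8}.
In c5's history but not c6's: {c12, c2, c3, c4, c5, c7, c9} — 7 commits.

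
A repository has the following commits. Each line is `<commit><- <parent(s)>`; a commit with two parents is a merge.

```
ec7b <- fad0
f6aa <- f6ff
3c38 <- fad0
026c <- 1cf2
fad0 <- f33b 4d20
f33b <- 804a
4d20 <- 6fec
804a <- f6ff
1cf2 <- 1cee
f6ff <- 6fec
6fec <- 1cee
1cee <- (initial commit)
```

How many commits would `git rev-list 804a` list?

4

Walking parent pointers from 804a: reachable set = {1cee, 6fec, 804a, f6ff}.
That is 4 commits.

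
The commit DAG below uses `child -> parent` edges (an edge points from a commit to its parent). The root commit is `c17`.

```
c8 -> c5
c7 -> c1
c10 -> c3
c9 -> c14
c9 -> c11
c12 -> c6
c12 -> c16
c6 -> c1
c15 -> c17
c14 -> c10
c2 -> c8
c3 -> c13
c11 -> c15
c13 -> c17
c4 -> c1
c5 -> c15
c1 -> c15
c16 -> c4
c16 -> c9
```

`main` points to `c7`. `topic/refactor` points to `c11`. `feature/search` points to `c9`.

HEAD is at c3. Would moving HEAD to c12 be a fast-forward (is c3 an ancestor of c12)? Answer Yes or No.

Yes

A fast-forward from c3 to c12 is possible iff c3 is an ancestor of c12.
Ancestors of c12: {c1, c10, c11, c12, c13, c14, c15, c16, c17, c3, c4, c6, c9}.
c3 is among them, so fast-forward is possible.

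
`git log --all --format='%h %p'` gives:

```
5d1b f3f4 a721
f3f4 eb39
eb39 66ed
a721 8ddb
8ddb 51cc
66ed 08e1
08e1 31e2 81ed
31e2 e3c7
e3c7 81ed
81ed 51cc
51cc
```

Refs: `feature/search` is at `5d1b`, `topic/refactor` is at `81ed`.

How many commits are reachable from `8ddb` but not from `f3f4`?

1

Reachable from 8ddb: {51cc, 8ddb}.
Reachable from f3f4: {08e1, 31e2, 51cc, 66ed, 81ed, e3c7, eb39, f3f4}.
In 8ddb's history but not f3f4's: {8ddb} — 1 commit.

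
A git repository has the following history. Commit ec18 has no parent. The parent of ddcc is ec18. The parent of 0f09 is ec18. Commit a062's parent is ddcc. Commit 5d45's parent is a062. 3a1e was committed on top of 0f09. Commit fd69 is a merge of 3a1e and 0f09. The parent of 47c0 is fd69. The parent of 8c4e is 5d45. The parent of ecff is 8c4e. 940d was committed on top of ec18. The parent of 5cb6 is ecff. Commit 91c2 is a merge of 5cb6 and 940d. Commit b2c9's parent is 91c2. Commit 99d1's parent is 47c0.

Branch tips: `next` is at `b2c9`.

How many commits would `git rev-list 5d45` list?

Walking parent pointers from 5d45: reachable set = {5d45, a062, ddcc, ec18}.
That is 4 commits.

4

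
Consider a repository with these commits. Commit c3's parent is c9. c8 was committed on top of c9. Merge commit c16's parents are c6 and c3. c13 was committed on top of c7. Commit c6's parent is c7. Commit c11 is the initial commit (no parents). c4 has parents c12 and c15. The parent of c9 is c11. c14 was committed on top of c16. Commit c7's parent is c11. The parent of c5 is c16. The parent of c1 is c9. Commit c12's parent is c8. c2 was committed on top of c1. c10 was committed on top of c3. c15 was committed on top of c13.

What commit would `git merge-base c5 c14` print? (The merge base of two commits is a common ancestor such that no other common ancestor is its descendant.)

c16

Ancestors of c5: {c11, c16, c3, c5, c6, c7, c9}.
Ancestors of c14: {c11, c14, c16, c3, c6, c7, c9}.
Common ancestors: {c11, c16, c3, c6, c7, c9}.
Among these, c16 is not an ancestor of any other common ancestor — it is the merge base.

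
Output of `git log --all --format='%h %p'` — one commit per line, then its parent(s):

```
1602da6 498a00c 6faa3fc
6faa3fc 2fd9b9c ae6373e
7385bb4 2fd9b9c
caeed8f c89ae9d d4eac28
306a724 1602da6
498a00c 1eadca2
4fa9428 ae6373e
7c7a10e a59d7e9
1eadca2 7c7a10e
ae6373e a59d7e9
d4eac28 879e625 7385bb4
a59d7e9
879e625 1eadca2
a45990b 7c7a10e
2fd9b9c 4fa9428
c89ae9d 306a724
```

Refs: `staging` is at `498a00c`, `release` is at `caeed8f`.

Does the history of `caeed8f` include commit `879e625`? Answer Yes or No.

Yes

Ancestors of caeed8f (commits reachable by following parents): {1602da6, 1eadca2, 2fd9b9c, 306a724, 498a00c, 4fa9428, 6faa3fc, 7385bb4, 7c7a10e, 879e625, a59d7e9, ae6373e, c89ae9d, caeed8f, d4eac28}.
879e625 is in that set, so it is an ancestor of caeed8f.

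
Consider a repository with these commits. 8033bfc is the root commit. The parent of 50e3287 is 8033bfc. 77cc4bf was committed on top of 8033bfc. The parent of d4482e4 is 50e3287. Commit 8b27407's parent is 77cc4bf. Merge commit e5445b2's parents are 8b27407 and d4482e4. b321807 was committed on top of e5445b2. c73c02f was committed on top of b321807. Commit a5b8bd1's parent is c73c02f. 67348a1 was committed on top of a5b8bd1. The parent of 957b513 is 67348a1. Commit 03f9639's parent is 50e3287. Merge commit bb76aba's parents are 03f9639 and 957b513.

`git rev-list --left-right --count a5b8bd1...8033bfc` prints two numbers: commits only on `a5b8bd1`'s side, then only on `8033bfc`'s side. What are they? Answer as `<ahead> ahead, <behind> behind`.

8 ahead, 0 behind

Reachable from a5b8bd1: {50e3287, 77cc4bf, 8033bfc, 8b27407, a5b8bd1, b321807, c73c02f, d4482e4, e5445b2}.
Reachable from 8033bfc: {8033bfc}.
Only in a5b8bd1's history (ahead): {50e3287, 77cc4bf, 8b27407, a5b8bd1, b321807, c73c02f, d4482e4, e5445b2} — 8.
Only in 8033bfc's history (behind): {} — 0.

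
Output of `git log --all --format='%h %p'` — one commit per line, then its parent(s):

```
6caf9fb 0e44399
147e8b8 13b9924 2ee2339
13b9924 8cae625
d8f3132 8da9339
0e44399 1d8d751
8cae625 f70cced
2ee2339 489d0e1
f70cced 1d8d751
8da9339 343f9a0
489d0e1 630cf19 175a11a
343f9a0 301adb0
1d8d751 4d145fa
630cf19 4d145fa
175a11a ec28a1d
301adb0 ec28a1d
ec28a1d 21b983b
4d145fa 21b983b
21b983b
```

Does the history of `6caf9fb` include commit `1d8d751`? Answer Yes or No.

Ancestors of 6caf9fb (commits reachable by following parents): {0e44399, 1d8d751, 21b983b, 4d145fa, 6caf9fb}.
1d8d751 is in that set, so it is an ancestor of 6caf9fb.

Yes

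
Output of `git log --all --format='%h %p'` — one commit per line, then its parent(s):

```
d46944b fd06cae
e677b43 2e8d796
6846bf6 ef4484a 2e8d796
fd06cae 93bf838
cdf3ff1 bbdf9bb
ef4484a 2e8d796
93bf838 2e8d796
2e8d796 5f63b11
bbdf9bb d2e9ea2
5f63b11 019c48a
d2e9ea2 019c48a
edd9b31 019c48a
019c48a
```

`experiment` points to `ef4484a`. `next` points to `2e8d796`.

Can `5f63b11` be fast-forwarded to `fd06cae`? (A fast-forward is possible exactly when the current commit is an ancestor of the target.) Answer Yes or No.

Yes

A fast-forward from 5f63b11 to fd06cae is possible iff 5f63b11 is an ancestor of fd06cae.
Ancestors of fd06cae: {019c48a, 2e8d796, 5f63b11, 93bf838, fd06cae}.
5f63b11 is among them, so fast-forward is possible.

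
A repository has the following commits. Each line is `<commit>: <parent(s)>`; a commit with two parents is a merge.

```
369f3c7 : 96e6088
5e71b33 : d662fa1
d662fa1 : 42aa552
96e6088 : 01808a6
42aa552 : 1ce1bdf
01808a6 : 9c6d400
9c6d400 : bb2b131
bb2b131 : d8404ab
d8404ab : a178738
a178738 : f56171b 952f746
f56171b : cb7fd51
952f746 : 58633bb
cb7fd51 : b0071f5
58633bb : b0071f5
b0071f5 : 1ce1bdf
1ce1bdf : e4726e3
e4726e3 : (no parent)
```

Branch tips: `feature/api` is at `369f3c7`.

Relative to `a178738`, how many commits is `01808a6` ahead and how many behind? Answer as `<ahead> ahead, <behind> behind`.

4 ahead, 0 behind

Reachable from 01808a6: {01808a6, 1ce1bdf, 58633bb, 952f746, 9c6d400, a178738, b0071f5, bb2b131, cb7fd51, d8404ab, e4726e3, f56171b}.
Reachable from a178738: {1ce1bdf, 58633bb, 952f746, a178738, b0071f5, cb7fd51, e4726e3, f56171b}.
Only in 01808a6's history (ahead): {01808a6, 9c6d400, bb2b131, d8404ab} — 4.
Only in a178738's history (behind): {} — 0.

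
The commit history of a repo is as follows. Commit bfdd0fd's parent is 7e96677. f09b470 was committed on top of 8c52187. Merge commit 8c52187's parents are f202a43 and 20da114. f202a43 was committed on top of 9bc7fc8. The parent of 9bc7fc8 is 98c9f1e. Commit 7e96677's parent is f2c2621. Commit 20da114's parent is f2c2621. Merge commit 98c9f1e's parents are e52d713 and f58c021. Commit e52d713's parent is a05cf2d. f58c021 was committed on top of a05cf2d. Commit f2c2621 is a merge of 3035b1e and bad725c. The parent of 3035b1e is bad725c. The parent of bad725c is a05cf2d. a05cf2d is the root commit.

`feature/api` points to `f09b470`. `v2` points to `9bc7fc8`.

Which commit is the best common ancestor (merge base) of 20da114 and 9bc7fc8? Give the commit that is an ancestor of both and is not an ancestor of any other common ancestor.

a05cf2d

Ancestors of 20da114: {20da114, 3035b1e, a05cf2d, bad725c, f2c2621}.
Ancestors of 9bc7fc8: {98c9f1e, 9bc7fc8, a05cf2d, e52d713, f58c021}.
Common ancestors: {a05cf2d}.
The only common ancestor is a05cf2d, so it is the merge base.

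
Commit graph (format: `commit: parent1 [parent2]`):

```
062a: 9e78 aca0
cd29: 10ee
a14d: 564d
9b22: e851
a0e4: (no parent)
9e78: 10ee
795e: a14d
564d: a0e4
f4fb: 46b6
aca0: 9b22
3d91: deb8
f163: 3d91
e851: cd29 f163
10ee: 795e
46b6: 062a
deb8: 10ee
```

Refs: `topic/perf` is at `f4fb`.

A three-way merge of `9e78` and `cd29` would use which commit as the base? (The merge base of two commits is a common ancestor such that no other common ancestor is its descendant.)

10ee

Ancestors of 9e78: {10ee, 564d, 795e, 9e78, a0e4, a14d}.
Ancestors of cd29: {10ee, 564d, 795e, a0e4, a14d, cd29}.
Common ancestors: {10ee, 564d, 795e, a0e4, a14d}.
Among these, 10ee is not an ancestor of any other common ancestor — it is the merge base.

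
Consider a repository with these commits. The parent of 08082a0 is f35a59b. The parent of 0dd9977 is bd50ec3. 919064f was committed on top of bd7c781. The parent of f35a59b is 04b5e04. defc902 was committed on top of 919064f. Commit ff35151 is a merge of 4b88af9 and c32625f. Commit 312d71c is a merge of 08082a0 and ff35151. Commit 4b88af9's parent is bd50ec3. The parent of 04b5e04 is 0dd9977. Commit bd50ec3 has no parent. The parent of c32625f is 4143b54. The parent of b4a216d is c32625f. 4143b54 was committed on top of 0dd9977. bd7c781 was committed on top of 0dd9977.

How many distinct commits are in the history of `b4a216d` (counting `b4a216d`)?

5

Walking parent pointers from b4a216d: reachable set = {0dd9977, 4143b54, b4a216d, bd50ec3, c32625f}.
That is 5 commits.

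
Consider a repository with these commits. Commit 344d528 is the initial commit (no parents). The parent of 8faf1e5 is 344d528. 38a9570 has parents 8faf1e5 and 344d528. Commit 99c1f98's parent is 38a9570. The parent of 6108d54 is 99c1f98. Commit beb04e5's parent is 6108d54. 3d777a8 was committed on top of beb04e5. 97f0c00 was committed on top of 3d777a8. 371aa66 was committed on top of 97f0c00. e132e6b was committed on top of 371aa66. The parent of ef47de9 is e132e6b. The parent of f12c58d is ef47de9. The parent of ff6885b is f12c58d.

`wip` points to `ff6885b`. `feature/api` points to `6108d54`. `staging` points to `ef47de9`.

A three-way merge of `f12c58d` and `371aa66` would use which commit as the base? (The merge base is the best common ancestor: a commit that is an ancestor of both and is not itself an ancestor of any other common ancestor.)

371aa66

Ancestors of f12c58d: {344d528, 371aa66, 38a9570, 3d777a8, 6108d54, 8faf1e5, 97f0c00, 99c1f98, beb04e5, e132e6b, ef47de9, f12c58d}.
Ancestors of 371aa66: {344d528, 371aa66, 38a9570, 3d777a8, 6108d54, 8faf1e5, 97f0c00, 99c1f98, beb04e5}.
Common ancestors: {344d528, 371aa66, 38a9570, 3d777a8, 6108d54, 8faf1e5, 97f0c00, 99c1f98, beb04e5}.
Among these, 371aa66 is not an ancestor of any other common ancestor — it is the merge base.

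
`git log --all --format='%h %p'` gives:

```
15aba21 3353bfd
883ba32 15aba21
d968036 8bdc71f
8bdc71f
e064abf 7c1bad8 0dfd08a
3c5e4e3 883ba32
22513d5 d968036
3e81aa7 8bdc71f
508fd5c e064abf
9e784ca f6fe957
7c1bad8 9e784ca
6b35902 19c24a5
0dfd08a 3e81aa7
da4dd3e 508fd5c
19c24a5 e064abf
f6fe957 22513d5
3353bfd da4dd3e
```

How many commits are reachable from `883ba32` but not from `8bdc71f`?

13

Reachable from 883ba32: {0dfd08a, 15aba21, 22513d5, 3353bfd, 3e81aa7, 508fd5c, 7c1bad8, 883ba32, 8bdc71f, 9e784ca, d968036, da4dd3e, e064abf, f6fe957}.
Reachable from 8bdc71f: {8bdc71f}.
In 883ba32's history but not 8bdc71f's: {0dfd08a, 15aba21, 22513d5, 3353bfd, 3e81aa7, 508fd5c, 7c1bad8, 883ba32, 9e784ca, d968036, da4dd3e, e064abf, f6fe957} — 13 commits.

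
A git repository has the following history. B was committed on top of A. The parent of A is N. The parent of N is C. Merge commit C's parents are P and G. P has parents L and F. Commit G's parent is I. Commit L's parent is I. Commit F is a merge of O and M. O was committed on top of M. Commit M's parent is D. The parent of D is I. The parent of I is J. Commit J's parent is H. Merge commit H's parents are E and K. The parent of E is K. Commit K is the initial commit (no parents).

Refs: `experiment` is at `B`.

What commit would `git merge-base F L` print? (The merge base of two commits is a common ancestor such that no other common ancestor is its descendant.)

Ancestors of F: {D, E, F, H, I, J, K, M, O}.
Ancestors of L: {E, H, I, J, K, L}.
Common ancestors: {E, H, I, J, K}.
Among these, I is not an ancestor of any other common ancestor — it is the merge base.

I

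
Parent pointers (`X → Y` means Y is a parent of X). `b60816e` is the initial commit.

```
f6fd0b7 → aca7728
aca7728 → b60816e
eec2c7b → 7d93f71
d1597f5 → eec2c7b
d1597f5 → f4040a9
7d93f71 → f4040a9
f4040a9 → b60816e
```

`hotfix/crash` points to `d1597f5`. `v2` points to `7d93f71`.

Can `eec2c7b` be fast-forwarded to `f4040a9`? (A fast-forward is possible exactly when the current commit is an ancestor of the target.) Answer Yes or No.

No

A fast-forward from eec2c7b to f4040a9 is possible iff eec2c7b is an ancestor of f4040a9.
Ancestors of f4040a9: {b60816e, f4040a9}.
eec2c7b is not among them, so fast-forward is not possible.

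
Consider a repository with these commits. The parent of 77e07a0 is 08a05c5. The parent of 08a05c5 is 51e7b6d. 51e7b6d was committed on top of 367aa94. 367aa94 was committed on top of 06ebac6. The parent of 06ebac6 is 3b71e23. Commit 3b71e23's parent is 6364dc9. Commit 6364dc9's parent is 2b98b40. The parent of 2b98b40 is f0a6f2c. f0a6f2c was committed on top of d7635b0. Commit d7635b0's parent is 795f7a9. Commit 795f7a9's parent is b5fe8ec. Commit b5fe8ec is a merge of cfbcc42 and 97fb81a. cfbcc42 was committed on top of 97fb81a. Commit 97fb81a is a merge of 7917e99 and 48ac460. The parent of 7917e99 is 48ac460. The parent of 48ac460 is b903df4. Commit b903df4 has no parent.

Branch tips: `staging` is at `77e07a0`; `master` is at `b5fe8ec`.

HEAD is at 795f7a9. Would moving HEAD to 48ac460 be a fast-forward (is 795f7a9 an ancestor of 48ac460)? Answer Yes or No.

No

A fast-forward from 795f7a9 to 48ac460 is possible iff 795f7a9 is an ancestor of 48ac460.
Ancestors of 48ac460: {48ac460, b903df4}.
795f7a9 is not among them, so fast-forward is not possible.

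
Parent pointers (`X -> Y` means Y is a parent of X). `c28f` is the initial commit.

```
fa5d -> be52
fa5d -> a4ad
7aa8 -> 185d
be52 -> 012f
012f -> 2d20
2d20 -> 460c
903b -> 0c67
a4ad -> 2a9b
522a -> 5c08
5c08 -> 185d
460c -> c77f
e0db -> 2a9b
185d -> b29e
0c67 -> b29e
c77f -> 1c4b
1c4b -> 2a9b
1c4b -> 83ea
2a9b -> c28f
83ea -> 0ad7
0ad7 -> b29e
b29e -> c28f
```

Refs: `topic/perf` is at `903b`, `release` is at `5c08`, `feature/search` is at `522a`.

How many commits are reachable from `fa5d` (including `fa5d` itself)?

13

Walking parent pointers from fa5d: reachable set = {012f, 0ad7, 1c4b, 2a9b, 2d20, 460c, 83ea, a4ad, b29e, be52, c28f, c77f, fa5d}.
That is 13 commits.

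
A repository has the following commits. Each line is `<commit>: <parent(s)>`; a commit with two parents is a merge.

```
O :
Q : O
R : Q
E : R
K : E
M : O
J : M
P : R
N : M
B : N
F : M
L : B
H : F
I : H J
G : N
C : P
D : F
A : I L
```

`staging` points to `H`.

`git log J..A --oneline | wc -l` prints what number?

7

Reachable from A: {A, B, F, H, I, J, L, M, N, O}.
Reachable from J: {J, M, O}.
In A's history but not J's: {A, B, F, H, I, L, N} — 7 commits.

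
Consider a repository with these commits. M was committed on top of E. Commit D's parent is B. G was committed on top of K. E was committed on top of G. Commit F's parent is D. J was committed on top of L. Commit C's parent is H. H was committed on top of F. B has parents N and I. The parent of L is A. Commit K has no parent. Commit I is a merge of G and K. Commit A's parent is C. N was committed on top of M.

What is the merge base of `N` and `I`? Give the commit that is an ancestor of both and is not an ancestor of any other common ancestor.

G

Ancestors of N: {E, G, K, M, N}.
Ancestors of I: {G, I, K}.
Common ancestors: {G, K}.
Among these, G is not an ancestor of any other common ancestor — it is the merge base.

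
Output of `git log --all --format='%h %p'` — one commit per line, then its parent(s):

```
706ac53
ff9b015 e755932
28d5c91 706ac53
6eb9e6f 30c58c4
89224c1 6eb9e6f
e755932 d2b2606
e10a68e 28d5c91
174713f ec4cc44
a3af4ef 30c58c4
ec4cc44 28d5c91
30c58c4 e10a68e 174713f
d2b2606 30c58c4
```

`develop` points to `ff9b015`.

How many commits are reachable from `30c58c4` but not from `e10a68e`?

3

Reachable from 30c58c4: {174713f, 28d5c91, 30c58c4, 706ac53, e10a68e, ec4cc44}.
Reachable from e10a68e: {28d5c91, 706ac53, e10a68e}.
In 30c58c4's history but not e10a68e's: {174713f, 30c58c4, ec4cc44} — 3 commits.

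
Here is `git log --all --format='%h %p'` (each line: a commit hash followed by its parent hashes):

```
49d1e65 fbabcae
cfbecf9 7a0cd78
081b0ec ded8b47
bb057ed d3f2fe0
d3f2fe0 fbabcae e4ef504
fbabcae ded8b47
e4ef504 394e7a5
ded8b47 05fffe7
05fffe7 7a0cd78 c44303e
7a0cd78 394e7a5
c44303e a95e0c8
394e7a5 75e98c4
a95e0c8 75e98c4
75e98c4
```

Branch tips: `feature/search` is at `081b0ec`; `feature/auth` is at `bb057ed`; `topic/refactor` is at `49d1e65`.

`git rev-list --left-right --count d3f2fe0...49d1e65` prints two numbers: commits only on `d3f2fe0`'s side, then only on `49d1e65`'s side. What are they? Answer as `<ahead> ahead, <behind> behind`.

Reachable from d3f2fe0: {05fffe7, 394e7a5, 75e98c4, 7a0cd78, a95e0c8, c44303e, d3f2fe0, ded8b47, e4ef504, fbabcae}.
Reachable from 49d1e65: {05fffe7, 394e7a5, 49d1e65, 75e98c4, 7a0cd78, a95e0c8, c44303e, ded8b47, fbabcae}.
Only in d3f2fe0's history (ahead): {d3f2fe0, e4ef504} — 2.
Only in 49d1e65's history (behind): {49d1e65} — 1.

2 ahead, 1 behind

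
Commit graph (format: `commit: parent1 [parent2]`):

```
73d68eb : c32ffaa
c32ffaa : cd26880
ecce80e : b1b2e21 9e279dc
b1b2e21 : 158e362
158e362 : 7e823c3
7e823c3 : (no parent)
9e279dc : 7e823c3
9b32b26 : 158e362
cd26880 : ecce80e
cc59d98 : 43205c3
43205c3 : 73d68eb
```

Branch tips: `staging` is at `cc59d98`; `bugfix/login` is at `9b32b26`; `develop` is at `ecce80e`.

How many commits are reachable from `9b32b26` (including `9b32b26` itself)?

Walking parent pointers from 9b32b26: reachable set = {158e362, 7e823c3, 9b32b26}.
That is 3 commits.

3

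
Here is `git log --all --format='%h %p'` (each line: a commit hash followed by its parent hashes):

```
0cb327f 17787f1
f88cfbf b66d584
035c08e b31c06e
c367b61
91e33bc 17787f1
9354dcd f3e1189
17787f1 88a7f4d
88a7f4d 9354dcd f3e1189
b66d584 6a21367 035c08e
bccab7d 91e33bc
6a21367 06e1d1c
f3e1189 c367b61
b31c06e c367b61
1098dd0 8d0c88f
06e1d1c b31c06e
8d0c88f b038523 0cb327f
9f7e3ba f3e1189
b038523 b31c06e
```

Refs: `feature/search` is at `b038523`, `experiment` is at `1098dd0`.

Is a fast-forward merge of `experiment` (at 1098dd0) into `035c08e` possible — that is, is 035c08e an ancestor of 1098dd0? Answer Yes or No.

No

A fast-forward from 035c08e to 1098dd0 is possible iff 035c08e is an ancestor of 1098dd0.
Ancestors of 1098dd0: {0cb327f, 1098dd0, 17787f1, 88a7f4d, 8d0c88f, 9354dcd, b038523, b31c06e, c367b61, f3e1189}.
035c08e is not among them, so fast-forward is not possible.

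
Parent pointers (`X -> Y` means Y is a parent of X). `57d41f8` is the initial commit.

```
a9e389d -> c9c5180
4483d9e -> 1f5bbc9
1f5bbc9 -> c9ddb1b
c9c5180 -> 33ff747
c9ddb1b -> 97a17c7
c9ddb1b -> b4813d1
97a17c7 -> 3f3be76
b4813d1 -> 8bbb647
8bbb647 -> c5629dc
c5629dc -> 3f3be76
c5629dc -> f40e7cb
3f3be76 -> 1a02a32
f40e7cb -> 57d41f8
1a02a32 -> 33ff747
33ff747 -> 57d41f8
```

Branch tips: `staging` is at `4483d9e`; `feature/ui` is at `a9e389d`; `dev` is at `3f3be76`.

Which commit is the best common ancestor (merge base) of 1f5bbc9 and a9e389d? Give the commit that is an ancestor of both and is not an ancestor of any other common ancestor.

Ancestors of 1f5bbc9: {1a02a32, 1f5bbc9, 33ff747, 3f3be76, 57d41f8, 8bbb647, 97a17c7, b4813d1, c5629dc, c9ddb1b, f40e7cb}.
Ancestors of a9e389d: {33ff747, 57d41f8, a9e389d, c9c5180}.
Common ancestors: {33ff747, 57d41f8}.
Among these, 33ff747 is not an ancestor of any other common ancestor — it is the merge base.

33ff747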